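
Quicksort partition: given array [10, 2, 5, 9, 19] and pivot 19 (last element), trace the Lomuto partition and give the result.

Lomuto partition with pivot = 19:

Initial array: [10, 2, 5, 9, 19]

arr[0]=10 <= 19: swap with position 0, array becomes [10, 2, 5, 9, 19]
arr[1]=2 <= 19: swap with position 1, array becomes [10, 2, 5, 9, 19]
arr[2]=5 <= 19: swap with position 2, array becomes [10, 2, 5, 9, 19]
arr[3]=9 <= 19: swap with position 3, array becomes [10, 2, 5, 9, 19]

Place pivot at position 4: [10, 2, 5, 9, 19]
Pivot position: 4

After partitioning with pivot 19, the array becomes [10, 2, 5, 9, 19]. The pivot is placed at index 4. All elements to the left of the pivot are <= 19, and all elements to the right are > 19.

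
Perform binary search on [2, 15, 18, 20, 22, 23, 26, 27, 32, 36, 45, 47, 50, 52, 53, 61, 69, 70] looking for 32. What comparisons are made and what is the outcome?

Binary search for 32 in [2, 15, 18, 20, 22, 23, 26, 27, 32, 36, 45, 47, 50, 52, 53, 61, 69, 70]:

lo=0, hi=17, mid=8, arr[mid]=32 -> Found target at index 8!

Binary search finds 32 at index 8 after 1 comparisons. The search repeatedly halves the search space by comparing with the middle element.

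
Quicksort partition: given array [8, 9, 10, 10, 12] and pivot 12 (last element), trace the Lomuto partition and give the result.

Lomuto partition with pivot = 12:

Initial array: [8, 9, 10, 10, 12]

arr[0]=8 <= 12: swap with position 0, array becomes [8, 9, 10, 10, 12]
arr[1]=9 <= 12: swap with position 1, array becomes [8, 9, 10, 10, 12]
arr[2]=10 <= 12: swap with position 2, array becomes [8, 9, 10, 10, 12]
arr[3]=10 <= 12: swap with position 3, array becomes [8, 9, 10, 10, 12]

Place pivot at position 4: [8, 9, 10, 10, 12]
Pivot position: 4

After partitioning with pivot 12, the array becomes [8, 9, 10, 10, 12]. The pivot is placed at index 4. All elements to the left of the pivot are <= 12, and all elements to the right are > 12.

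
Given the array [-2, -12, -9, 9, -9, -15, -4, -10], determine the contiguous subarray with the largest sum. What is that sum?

Using Kadane's algorithm on [-2, -12, -9, 9, -9, -15, -4, -10]:

Scanning through the array:
Position 1 (value -12): max_ending_here = -12, max_so_far = -2
Position 2 (value -9): max_ending_here = -9, max_so_far = -2
Position 3 (value 9): max_ending_here = 9, max_so_far = 9
Position 4 (value -9): max_ending_here = 0, max_so_far = 9
Position 5 (value -15): max_ending_here = -15, max_so_far = 9
Position 6 (value -4): max_ending_here = -4, max_so_far = 9
Position 7 (value -10): max_ending_here = -10, max_so_far = 9

Maximum subarray: [9]
Maximum sum: 9

The maximum subarray is [9] with sum 9. This subarray runs from index 3 to index 3.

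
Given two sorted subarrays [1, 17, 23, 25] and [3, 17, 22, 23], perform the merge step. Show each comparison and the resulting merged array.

Merging process:

Compare 1 vs 3: take 1 from left. Merged: [1]
Compare 17 vs 3: take 3 from right. Merged: [1, 3]
Compare 17 vs 17: take 17 from left. Merged: [1, 3, 17]
Compare 23 vs 17: take 17 from right. Merged: [1, 3, 17, 17]
Compare 23 vs 22: take 22 from right. Merged: [1, 3, 17, 17, 22]
Compare 23 vs 23: take 23 from left. Merged: [1, 3, 17, 17, 22, 23]
Compare 25 vs 23: take 23 from right. Merged: [1, 3, 17, 17, 22, 23, 23]
Append remaining from left: [25]. Merged: [1, 3, 17, 17, 22, 23, 23, 25]

Final merged array: [1, 3, 17, 17, 22, 23, 23, 25]
Total comparisons: 7

The merged array is [1, 3, 17, 17, 22, 23, 23, 25], requiring 7 comparisons. The merge step runs in O(n) time where n is the total number of elements.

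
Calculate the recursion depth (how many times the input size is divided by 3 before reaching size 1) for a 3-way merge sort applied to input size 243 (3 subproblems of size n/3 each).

For divide and conquer with division factor 3:

Problem sizes at each level:
Level 0: 243
Level 1: 81
Level 2: 27
Level 3: 9
Level 4: 3
Level 5: 1

The root is level 0 and the size-1 base case is level 5 (the tree spans levels 0 through 5, i.e. 6 levels counting the root), so the depth is the number of divisions: log_3(243) = 5

The recursion tree depth is log_3(243) = 5. At each level, the problem size is divided by 3, so it takes 5 divisions to reduce to a base case of size 1. The algorithm makes 3 recursive calls at each level.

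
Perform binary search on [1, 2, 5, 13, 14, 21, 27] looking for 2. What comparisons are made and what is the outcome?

Binary search for 2 in [1, 2, 5, 13, 14, 21, 27]:

lo=0, hi=6, mid=3, arr[mid]=13 -> 13 > 2, search left half
lo=0, hi=2, mid=1, arr[mid]=2 -> Found target at index 1!

Binary search finds 2 at index 1 after 2 comparisons. The search repeatedly halves the search space by comparing with the middle element.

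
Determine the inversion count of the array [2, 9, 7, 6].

Finding inversions in [2, 9, 7, 6]:

(1, 2): arr[1]=9 > arr[2]=7
(1, 3): arr[1]=9 > arr[3]=6
(2, 3): arr[2]=7 > arr[3]=6

Total inversions: 3

The array has 3 inversion(s): (1,2), (1,3), (2,3). Each pair (i,j) satisfies i < j and arr[i] > arr[j].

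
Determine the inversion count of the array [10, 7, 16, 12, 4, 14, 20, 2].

Finding inversions in [10, 7, 16, 12, 4, 14, 20, 2]:

(0, 1): arr[0]=10 > arr[1]=7
(0, 4): arr[0]=10 > arr[4]=4
(0, 7): arr[0]=10 > arr[7]=2
(1, 4): arr[1]=7 > arr[4]=4
(1, 7): arr[1]=7 > arr[7]=2
(2, 3): arr[2]=16 > arr[3]=12
(2, 4): arr[2]=16 > arr[4]=4
(2, 5): arr[2]=16 > arr[5]=14
(2, 7): arr[2]=16 > arr[7]=2
(3, 4): arr[3]=12 > arr[4]=4
(3, 7): arr[3]=12 > arr[7]=2
(4, 7): arr[4]=4 > arr[7]=2
(5, 7): arr[5]=14 > arr[7]=2
(6, 7): arr[6]=20 > arr[7]=2

Total inversions: 14

The array has 14 inversion(s): (0,1), (0,4), (0,7), (1,4), (1,7), (2,3), (2,4), (2,5), (2,7), (3,4), (3,7), (4,7), (5,7), (6,7). Each pair (i,j) satisfies i < j and arr[i] > arr[j].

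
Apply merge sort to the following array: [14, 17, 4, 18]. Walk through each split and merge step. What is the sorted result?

Merge sort trace:

Split: [14, 17, 4, 18] -> [14, 17] and [4, 18]
  Split: [14, 17] -> [14] and [17]
  Merge: [14] + [17] -> [14, 17]
  Split: [4, 18] -> [4] and [18]
  Merge: [4] + [18] -> [4, 18]
Merge: [14, 17] + [4, 18] -> [4, 14, 17, 18]

Final sorted array: [4, 14, 17, 18]

The merge sort proceeds by recursively splitting the array and merging sorted halves.
After all merges, the sorted array is [4, 14, 17, 18].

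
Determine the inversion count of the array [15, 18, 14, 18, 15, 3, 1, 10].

Finding inversions in [15, 18, 14, 18, 15, 3, 1, 10]:

(0, 2): arr[0]=15 > arr[2]=14
(0, 5): arr[0]=15 > arr[5]=3
(0, 6): arr[0]=15 > arr[6]=1
(0, 7): arr[0]=15 > arr[7]=10
(1, 2): arr[1]=18 > arr[2]=14
(1, 4): arr[1]=18 > arr[4]=15
(1, 5): arr[1]=18 > arr[5]=3
(1, 6): arr[1]=18 > arr[6]=1
(1, 7): arr[1]=18 > arr[7]=10
(2, 5): arr[2]=14 > arr[5]=3
(2, 6): arr[2]=14 > arr[6]=1
(2, 7): arr[2]=14 > arr[7]=10
(3, 4): arr[3]=18 > arr[4]=15
(3, 5): arr[3]=18 > arr[5]=3
(3, 6): arr[3]=18 > arr[6]=1
(3, 7): arr[3]=18 > arr[7]=10
(4, 5): arr[4]=15 > arr[5]=3
(4, 6): arr[4]=15 > arr[6]=1
(4, 7): arr[4]=15 > arr[7]=10
(5, 6): arr[5]=3 > arr[6]=1

Total inversions: 20

The array has 20 inversion(s): (0,2), (0,5), (0,6), (0,7), (1,2), (1,4), (1,5), (1,6), (1,7), (2,5), (2,6), (2,7), (3,4), (3,5), (3,6), (3,7), (4,5), (4,6), (4,7), (5,6). Each pair (i,j) satisfies i < j and arr[i] > arr[j].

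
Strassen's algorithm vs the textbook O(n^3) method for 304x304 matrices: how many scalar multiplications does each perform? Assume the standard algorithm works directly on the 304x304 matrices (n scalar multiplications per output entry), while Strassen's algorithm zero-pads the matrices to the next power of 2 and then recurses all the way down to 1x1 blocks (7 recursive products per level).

Matrix multiplication for 304x304 matrices:

Strassen's algorithm requires power-of-2 dimensions. Pad 304x304 to 512x512 (next power of 2).

Standard algorithm: 304^3 = 28094464 multiplications
Strassen's algorithm: 7^(log2(512)) = 7^9 = 40353607 multiplications
Difference: 28094464 - 40353607 = -12259143 (Strassen uses MORE here due to padding overhead — for small or just-over-power-of-2 n, padding can outweigh the per-level savings)

Standard: 28094464 multiplications (304^3). Strassen: 40353607 multiplications (7^9, after padding to 512x512). Strassen reduces 8 recursive multiplications to 7 at each level.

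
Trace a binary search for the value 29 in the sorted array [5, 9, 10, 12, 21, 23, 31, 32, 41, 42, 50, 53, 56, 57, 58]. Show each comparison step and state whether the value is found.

Binary search for 29 in [5, 9, 10, 12, 21, 23, 31, 32, 41, 42, 50, 53, 56, 57, 58]:

lo=0, hi=14, mid=7, arr[mid]=32 -> 32 > 29, search left half
lo=0, hi=6, mid=3, arr[mid]=12 -> 12 < 29, search right half
lo=4, hi=6, mid=5, arr[mid]=23 -> 23 < 29, search right half
lo=6, hi=6, mid=6, arr[mid]=31 -> 31 > 29, search left half
lo=6 > hi=5, target 29 not found

Binary search determines that 29 is not in the array after 4 comparisons. The search space was exhausted without finding the target.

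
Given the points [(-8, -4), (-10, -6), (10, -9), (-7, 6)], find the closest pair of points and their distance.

Computing all pairwise distances among 4 points:

d((-8, -4), (-10, -6)) = 2.8284 <-- minimum
d((-8, -4), (10, -9)) = 18.6815
d((-8, -4), (-7, 6)) = 10.0499
d((-10, -6), (10, -9)) = 20.2237
d((-10, -6), (-7, 6)) = 12.3693
d((10, -9), (-7, 6)) = 22.6716

Closest pair: (-8, -4) and (-10, -6) with distance 2.8284

The closest pair is (-8, -4) and (-10, -6) with Euclidean distance 2.8284. For 4 points, brute-force pairwise comparison is shown above. For large n, the divide-and-conquer algorithm (sort by x, recurse on halves, check the dividing strip) achieves O(n log n).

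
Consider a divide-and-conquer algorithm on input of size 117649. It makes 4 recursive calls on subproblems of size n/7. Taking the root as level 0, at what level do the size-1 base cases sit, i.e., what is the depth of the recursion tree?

For divide and conquer with division factor 7:

Problem sizes at each level:
Level 0: 117649
Level 1: 16807
Level 2: 2401
Level 3: 343
Level 4: 49
Level 5: 7
Level 6: 1

The root is level 0 and the size-1 base case is level 6 (the tree spans levels 0 through 6, i.e. 7 levels counting the root), so the depth is the number of divisions: log_7(117649) = 6

The recursion tree depth is log_7(117649) = 6. At each level, the problem size is divided by 7, so it takes 6 divisions to reduce to a base case of size 1. The algorithm makes 4 recursive calls at each level.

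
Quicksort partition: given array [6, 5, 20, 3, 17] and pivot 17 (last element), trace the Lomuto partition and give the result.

Lomuto partition with pivot = 17:

Initial array: [6, 5, 20, 3, 17]

arr[0]=6 <= 17: swap with position 0, array becomes [6, 5, 20, 3, 17]
arr[1]=5 <= 17: swap with position 1, array becomes [6, 5, 20, 3, 17]
arr[2]=20 > 17: no swap
arr[3]=3 <= 17: swap with position 2, array becomes [6, 5, 3, 20, 17]

Place pivot at position 3: [6, 5, 3, 17, 20]
Pivot position: 3

After partitioning with pivot 17, the array becomes [6, 5, 3, 17, 20]. The pivot is placed at index 3. All elements to the left of the pivot are <= 17, and all elements to the right are > 17.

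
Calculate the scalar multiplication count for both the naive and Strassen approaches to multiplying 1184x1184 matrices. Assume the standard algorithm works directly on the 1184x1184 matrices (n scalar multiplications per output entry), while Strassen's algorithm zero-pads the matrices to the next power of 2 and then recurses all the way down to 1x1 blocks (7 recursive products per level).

Matrix multiplication for 1184x1184 matrices:

Strassen's algorithm requires power-of-2 dimensions. Pad 1184x1184 to 2048x2048 (next power of 2).

Standard algorithm: 1184^3 = 1659797504 multiplications
Strassen's algorithm: 7^(log2(2048)) = 7^11 = 1977326743 multiplications
Difference: 1659797504 - 1977326743 = -317529239 (Strassen uses MORE here due to padding overhead — for small or just-over-power-of-2 n, padding can outweigh the per-level savings)

Standard: 1659797504 multiplications (1184^3). Strassen: 1977326743 multiplications (7^11, after padding to 2048x2048). Strassen reduces 8 recursive multiplications to 7 at each level.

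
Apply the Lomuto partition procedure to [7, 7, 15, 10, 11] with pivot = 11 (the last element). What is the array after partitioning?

Lomuto partition with pivot = 11:

Initial array: [7, 7, 15, 10, 11]

arr[0]=7 <= 11: swap with position 0, array becomes [7, 7, 15, 10, 11]
arr[1]=7 <= 11: swap with position 1, array becomes [7, 7, 15, 10, 11]
arr[2]=15 > 11: no swap
arr[3]=10 <= 11: swap with position 2, array becomes [7, 7, 10, 15, 11]

Place pivot at position 3: [7, 7, 10, 11, 15]
Pivot position: 3

After partitioning with pivot 11, the array becomes [7, 7, 10, 11, 15]. The pivot is placed at index 3. All elements to the left of the pivot are <= 11, and all elements to the right are > 11.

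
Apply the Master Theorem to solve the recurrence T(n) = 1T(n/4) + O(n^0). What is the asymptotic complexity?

Master Theorem for T(n) = 1T(n/4) + O(n^0):

a = 1, b = 4, c = 0
log_b(a) = log_4(1) = 0.0000

Case 2: c = 0 = log_4(1) = 0.0000
T(n) = O(n^0 log n) = O(log n)

For T(n) = 1T(n/4) + O(n^0): log_4(1) = 0.0000. This is Case 2 of the Master Theorem (c = log_b(a), equal work at all levels), giving O(log n).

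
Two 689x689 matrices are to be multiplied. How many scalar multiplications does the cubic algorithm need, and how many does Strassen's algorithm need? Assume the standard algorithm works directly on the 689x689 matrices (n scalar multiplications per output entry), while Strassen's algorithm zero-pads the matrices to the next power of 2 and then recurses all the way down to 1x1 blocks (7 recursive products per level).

Matrix multiplication for 689x689 matrices:

Strassen's algorithm requires power-of-2 dimensions. Pad 689x689 to 1024x1024 (next power of 2).

Standard algorithm: 689^3 = 327082769 multiplications
Strassen's algorithm: 7^(log2(1024)) = 7^10 = 282475249 multiplications
Savings: 327082769 - 282475249 = 44607520 multiplications

Standard: 327082769 multiplications (689^3). Strassen: 282475249 multiplications (7^10, after padding to 1024x1024). Strassen reduces 8 recursive multiplications to 7 at each level.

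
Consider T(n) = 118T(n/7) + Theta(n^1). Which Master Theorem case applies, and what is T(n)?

Master Theorem for T(n) = 118T(n/7) + O(n^1):

a = 118, b = 7, c = 1
log_b(a) = log_7(118) = 2.4516

Case 1: c = 1 < log_7(118) = 2.4516
T(n) = O(n^(log_7 118))

For T(n) = 118T(n/7) + O(n^1): log_7(118) = 2.4516. This is Case 1 of the Master Theorem (c < log_b(a), work dominated by leaves), giving O(n^(log_7 118)).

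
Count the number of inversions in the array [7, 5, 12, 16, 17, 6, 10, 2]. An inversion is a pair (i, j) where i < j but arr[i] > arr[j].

Finding inversions in [7, 5, 12, 16, 17, 6, 10, 2]:

(0, 1): arr[0]=7 > arr[1]=5
(0, 5): arr[0]=7 > arr[5]=6
(0, 7): arr[0]=7 > arr[7]=2
(1, 7): arr[1]=5 > arr[7]=2
(2, 5): arr[2]=12 > arr[5]=6
(2, 6): arr[2]=12 > arr[6]=10
(2, 7): arr[2]=12 > arr[7]=2
(3, 5): arr[3]=16 > arr[5]=6
(3, 6): arr[3]=16 > arr[6]=10
(3, 7): arr[3]=16 > arr[7]=2
(4, 5): arr[4]=17 > arr[5]=6
(4, 6): arr[4]=17 > arr[6]=10
(4, 7): arr[4]=17 > arr[7]=2
(5, 7): arr[5]=6 > arr[7]=2
(6, 7): arr[6]=10 > arr[7]=2

Total inversions: 15

The array has 15 inversion(s): (0,1), (0,5), (0,7), (1,7), (2,5), (2,6), (2,7), (3,5), (3,6), (3,7), (4,5), (4,6), (4,7), (5,7), (6,7). Each pair (i,j) satisfies i < j and arr[i] > arr[j].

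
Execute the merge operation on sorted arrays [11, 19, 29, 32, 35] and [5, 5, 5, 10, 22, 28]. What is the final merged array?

Merging process:

Compare 11 vs 5: take 5 from right. Merged: [5]
Compare 11 vs 5: take 5 from right. Merged: [5, 5]
Compare 11 vs 5: take 5 from right. Merged: [5, 5, 5]
Compare 11 vs 10: take 10 from right. Merged: [5, 5, 5, 10]
Compare 11 vs 22: take 11 from left. Merged: [5, 5, 5, 10, 11]
Compare 19 vs 22: take 19 from left. Merged: [5, 5, 5, 10, 11, 19]
Compare 29 vs 22: take 22 from right. Merged: [5, 5, 5, 10, 11, 19, 22]
Compare 29 vs 28: take 28 from right. Merged: [5, 5, 5, 10, 11, 19, 22, 28]
Append remaining from left: [29, 32, 35]. Merged: [5, 5, 5, 10, 11, 19, 22, 28, 29, 32, 35]

Final merged array: [5, 5, 5, 10, 11, 19, 22, 28, 29, 32, 35]
Total comparisons: 8

The merged array is [5, 5, 5, 10, 11, 19, 22, 28, 29, 32, 35], requiring 8 comparisons. The merge step runs in O(n) time where n is the total number of elements.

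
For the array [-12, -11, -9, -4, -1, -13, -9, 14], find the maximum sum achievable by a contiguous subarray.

Using Kadane's algorithm on [-12, -11, -9, -4, -1, -13, -9, 14]:

Scanning through the array:
Position 1 (value -11): max_ending_here = -11, max_so_far = -11
Position 2 (value -9): max_ending_here = -9, max_so_far = -9
Position 3 (value -4): max_ending_here = -4, max_so_far = -4
Position 4 (value -1): max_ending_here = -1, max_so_far = -1
Position 5 (value -13): max_ending_here = -13, max_so_far = -1
Position 6 (value -9): max_ending_here = -9, max_so_far = -1
Position 7 (value 14): max_ending_here = 14, max_so_far = 14

Maximum subarray: [14]
Maximum sum: 14

The maximum subarray is [14] with sum 14. This subarray runs from index 7 to index 7.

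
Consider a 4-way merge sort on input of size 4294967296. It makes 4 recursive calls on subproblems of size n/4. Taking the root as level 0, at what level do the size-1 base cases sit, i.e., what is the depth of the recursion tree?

For divide and conquer with division factor 4:

Problem sizes at each level:
Level 0: 4294967296
Level 1: 1073741824
Level 2: 268435456
Level 3: 67108864
Level 4: 16777216
Level 5: 4194304
Level 6: 1048576
Level 7: 262144
Level 8: 65536
Level 9: 16384
Level 10: 4096
Level 11: 1024
Level 12: 256
Level 13: 64
Level 14: 16
Level 15: 4
Level 16: 1

The root is level 0 and the size-1 base case is level 16 (the tree spans levels 0 through 16, i.e. 17 levels counting the root), so the depth is the number of divisions: log_4(4294967296) = 16

The recursion tree depth is log_4(4294967296) = 16. At each level, the problem size is divided by 4, so it takes 16 divisions to reduce to a base case of size 1. The algorithm makes 4 recursive calls at each level.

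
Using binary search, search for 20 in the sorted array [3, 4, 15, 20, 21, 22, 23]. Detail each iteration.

Binary search for 20 in [3, 4, 15, 20, 21, 22, 23]:

lo=0, hi=6, mid=3, arr[mid]=20 -> Found target at index 3!

Binary search finds 20 at index 3 after 1 comparisons. The search repeatedly halves the search space by comparing with the middle element.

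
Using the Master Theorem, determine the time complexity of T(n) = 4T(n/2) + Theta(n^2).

Master Theorem for T(n) = 4T(n/2) + O(n^2):

a = 4, b = 2, c = 2
log_b(a) = log_2(4) = 2.0000

Case 2: c = 2 = log_2(4) = 2.0000
T(n) = O(n^2 log n) = O(n^2 log n)

For T(n) = 4T(n/2) + O(n^2): log_2(4) = 2.0000. This is Case 2 of the Master Theorem (c = log_b(a), equal work at all levels), giving O(n^2 log n).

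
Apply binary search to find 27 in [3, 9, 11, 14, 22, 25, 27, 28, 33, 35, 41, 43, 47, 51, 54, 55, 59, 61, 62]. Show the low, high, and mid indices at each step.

Binary search for 27 in [3, 9, 11, 14, 22, 25, 27, 28, 33, 35, 41, 43, 47, 51, 54, 55, 59, 61, 62]:

lo=0, hi=18, mid=9, arr[mid]=35 -> 35 > 27, search left half
lo=0, hi=8, mid=4, arr[mid]=22 -> 22 < 27, search right half
lo=5, hi=8, mid=6, arr[mid]=27 -> Found target at index 6!

Binary search finds 27 at index 6 after 3 comparisons. The search repeatedly halves the search space by comparing with the middle element.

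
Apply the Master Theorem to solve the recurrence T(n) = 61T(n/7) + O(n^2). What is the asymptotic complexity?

Master Theorem for T(n) = 61T(n/7) + O(n^2):

a = 61, b = 7, c = 2
log_b(a) = log_7(61) = 2.1126

Case 1: c = 2 < log_7(61) = 2.1126
T(n) = O(n^(log_7 61))

For T(n) = 61T(n/7) + O(n^2): log_7(61) = 2.1126. This is Case 1 of the Master Theorem (c < log_b(a), work dominated by leaves), giving O(n^(log_7 61)).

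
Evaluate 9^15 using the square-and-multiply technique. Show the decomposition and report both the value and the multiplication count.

Computing 9^15 by squaring (build up from 9^1; each line after the first costs one multiplication):

9^1 = 9
9^2 = (9^1)^2 = 9^2 = 81
9^3 = 9 * 9^2 = 9 * 81 = 729
9^6 = (9^3)^2 = 729^2 = 531441
9^7 = 9 * 9^6 = 9 * 531441 = 4782969
9^14 = (9^7)^2 = 4782969^2 = 22876792454961
9^15 = 9 * 9^14 = 9 * 22876792454961 = 205891132094649

Result: 205891132094649
Multiplications needed: 6 (6 lines after 9^1)

9^15 = 205891132094649. Using exponentiation by squaring, this requires 6 multiplications. The key idea: if the exponent is even, square the half-power; if odd, multiply by the base once.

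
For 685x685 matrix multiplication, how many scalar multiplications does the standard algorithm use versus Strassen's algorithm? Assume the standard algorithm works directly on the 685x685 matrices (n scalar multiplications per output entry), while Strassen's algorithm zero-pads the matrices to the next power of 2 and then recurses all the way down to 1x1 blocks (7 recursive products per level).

Matrix multiplication for 685x685 matrices:

Strassen's algorithm requires power-of-2 dimensions. Pad 685x685 to 1024x1024 (next power of 2).

Standard algorithm: 685^3 = 321419125 multiplications
Strassen's algorithm: 7^(log2(1024)) = 7^10 = 282475249 multiplications
Savings: 321419125 - 282475249 = 38943876 multiplications

Standard: 321419125 multiplications (685^3). Strassen: 282475249 multiplications (7^10, after padding to 1024x1024). Strassen reduces 8 recursive multiplications to 7 at each level.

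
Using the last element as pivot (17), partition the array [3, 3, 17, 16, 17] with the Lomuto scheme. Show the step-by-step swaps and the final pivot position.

Lomuto partition with pivot = 17:

Initial array: [3, 3, 17, 16, 17]

arr[0]=3 <= 17: swap with position 0, array becomes [3, 3, 17, 16, 17]
arr[1]=3 <= 17: swap with position 1, array becomes [3, 3, 17, 16, 17]
arr[2]=17 <= 17: swap with position 2, array becomes [3, 3, 17, 16, 17]
arr[3]=16 <= 17: swap with position 3, array becomes [3, 3, 17, 16, 17]

Place pivot at position 4: [3, 3, 17, 16, 17]
Pivot position: 4

After partitioning with pivot 17, the array becomes [3, 3, 17, 16, 17]. The pivot is placed at index 4. All elements to the left of the pivot are <= 17, and all elements to the right are > 17.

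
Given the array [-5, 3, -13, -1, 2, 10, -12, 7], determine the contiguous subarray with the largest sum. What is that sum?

Using Kadane's algorithm on [-5, 3, -13, -1, 2, 10, -12, 7]:

Scanning through the array:
Position 1 (value 3): max_ending_here = 3, max_so_far = 3
Position 2 (value -13): max_ending_here = -10, max_so_far = 3
Position 3 (value -1): max_ending_here = -1, max_so_far = 3
Position 4 (value 2): max_ending_here = 2, max_so_far = 3
Position 5 (value 10): max_ending_here = 12, max_so_far = 12
Position 6 (value -12): max_ending_here = 0, max_so_far = 12
Position 7 (value 7): max_ending_here = 7, max_so_far = 12

Maximum subarray: [2, 10]
Maximum sum: 12

The maximum subarray is [2, 10] with sum 12. This subarray runs from index 4 to index 5.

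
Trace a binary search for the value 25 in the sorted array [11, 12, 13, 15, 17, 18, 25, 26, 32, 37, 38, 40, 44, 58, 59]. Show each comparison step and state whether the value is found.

Binary search for 25 in [11, 12, 13, 15, 17, 18, 25, 26, 32, 37, 38, 40, 44, 58, 59]:

lo=0, hi=14, mid=7, arr[mid]=26 -> 26 > 25, search left half
lo=0, hi=6, mid=3, arr[mid]=15 -> 15 < 25, search right half
lo=4, hi=6, mid=5, arr[mid]=18 -> 18 < 25, search right half
lo=6, hi=6, mid=6, arr[mid]=25 -> Found target at index 6!

Binary search finds 25 at index 6 after 4 comparisons. The search repeatedly halves the search space by comparing with the middle element.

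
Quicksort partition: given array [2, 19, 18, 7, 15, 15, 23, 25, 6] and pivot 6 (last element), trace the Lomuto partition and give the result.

Lomuto partition with pivot = 6:

Initial array: [2, 19, 18, 7, 15, 15, 23, 25, 6]

arr[0]=2 <= 6: swap with position 0, array becomes [2, 19, 18, 7, 15, 15, 23, 25, 6]
arr[1]=19 > 6: no swap
arr[2]=18 > 6: no swap
arr[3]=7 > 6: no swap
arr[4]=15 > 6: no swap
arr[5]=15 > 6: no swap
arr[6]=23 > 6: no swap
arr[7]=25 > 6: no swap

Place pivot at position 1: [2, 6, 18, 7, 15, 15, 23, 25, 19]
Pivot position: 1

After partitioning with pivot 6, the array becomes [2, 6, 18, 7, 15, 15, 23, 25, 19]. The pivot is placed at index 1. All elements to the left of the pivot are <= 6, and all elements to the right are > 6.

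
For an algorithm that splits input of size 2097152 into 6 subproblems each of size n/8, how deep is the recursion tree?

For divide and conquer with division factor 8:

Problem sizes at each level:
Level 0: 2097152
Level 1: 262144
Level 2: 32768
Level 3: 4096
Level 4: 512
Level 5: 64
Level 6: 8
Level 7: 1

The root is level 0 and the size-1 base case is level 7 (the tree spans levels 0 through 7, i.e. 8 levels counting the root), so the depth is the number of divisions: log_8(2097152) = 7

The recursion tree depth is log_8(2097152) = 7. At each level, the problem size is divided by 8, so it takes 7 divisions to reduce to a base case of size 1. The algorithm makes 6 recursive calls at each level.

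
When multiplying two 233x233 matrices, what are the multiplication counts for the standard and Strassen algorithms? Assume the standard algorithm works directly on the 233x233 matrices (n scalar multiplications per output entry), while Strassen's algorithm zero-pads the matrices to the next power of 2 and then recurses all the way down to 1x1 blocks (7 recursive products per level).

Matrix multiplication for 233x233 matrices:

Strassen's algorithm requires power-of-2 dimensions. Pad 233x233 to 256x256 (next power of 2).

Standard algorithm: 233^3 = 12649337 multiplications
Strassen's algorithm: 7^(log2(256)) = 7^8 = 5764801 multiplications
Savings: 12649337 - 5764801 = 6884536 multiplications

Standard: 12649337 multiplications (233^3). Strassen: 5764801 multiplications (7^8, after padding to 256x256). Strassen reduces 8 recursive multiplications to 7 at each level.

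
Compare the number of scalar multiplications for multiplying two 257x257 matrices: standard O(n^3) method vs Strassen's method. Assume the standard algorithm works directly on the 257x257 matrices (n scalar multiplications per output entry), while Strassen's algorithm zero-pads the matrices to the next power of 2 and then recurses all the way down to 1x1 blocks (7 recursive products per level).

Matrix multiplication for 257x257 matrices:

Strassen's algorithm requires power-of-2 dimensions. Pad 257x257 to 512x512 (next power of 2).

Standard algorithm: 257^3 = 16974593 multiplications
Strassen's algorithm: 7^(log2(512)) = 7^9 = 40353607 multiplications
Difference: 16974593 - 40353607 = -23379014 (Strassen uses MORE here due to padding overhead — for small or just-over-power-of-2 n, padding can outweigh the per-level savings)

Standard: 16974593 multiplications (257^3). Strassen: 40353607 multiplications (7^9, after padding to 512x512). Strassen reduces 8 recursive multiplications to 7 at each level.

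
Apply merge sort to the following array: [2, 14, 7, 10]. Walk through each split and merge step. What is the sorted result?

Merge sort trace:

Split: [2, 14, 7, 10] -> [2, 14] and [7, 10]
  Split: [2, 14] -> [2] and [14]
  Merge: [2] + [14] -> [2, 14]
  Split: [7, 10] -> [7] and [10]
  Merge: [7] + [10] -> [7, 10]
Merge: [2, 14] + [7, 10] -> [2, 7, 10, 14]

Final sorted array: [2, 7, 10, 14]

The merge sort proceeds by recursively splitting the array and merging sorted halves.
After all merges, the sorted array is [2, 7, 10, 14].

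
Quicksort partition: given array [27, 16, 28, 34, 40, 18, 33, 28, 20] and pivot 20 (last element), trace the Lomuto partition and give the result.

Lomuto partition with pivot = 20:

Initial array: [27, 16, 28, 34, 40, 18, 33, 28, 20]

arr[0]=27 > 20: no swap
arr[1]=16 <= 20: swap with position 0, array becomes [16, 27, 28, 34, 40, 18, 33, 28, 20]
arr[2]=28 > 20: no swap
arr[3]=34 > 20: no swap
arr[4]=40 > 20: no swap
arr[5]=18 <= 20: swap with position 1, array becomes [16, 18, 28, 34, 40, 27, 33, 28, 20]
arr[6]=33 > 20: no swap
arr[7]=28 > 20: no swap

Place pivot at position 2: [16, 18, 20, 34, 40, 27, 33, 28, 28]
Pivot position: 2

After partitioning with pivot 20, the array becomes [16, 18, 20, 34, 40, 27, 33, 28, 28]. The pivot is placed at index 2. All elements to the left of the pivot are <= 20, and all elements to the right are > 20.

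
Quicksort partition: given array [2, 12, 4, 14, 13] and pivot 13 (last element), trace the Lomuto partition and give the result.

Lomuto partition with pivot = 13:

Initial array: [2, 12, 4, 14, 13]

arr[0]=2 <= 13: swap with position 0, array becomes [2, 12, 4, 14, 13]
arr[1]=12 <= 13: swap with position 1, array becomes [2, 12, 4, 14, 13]
arr[2]=4 <= 13: swap with position 2, array becomes [2, 12, 4, 14, 13]
arr[3]=14 > 13: no swap

Place pivot at position 3: [2, 12, 4, 13, 14]
Pivot position: 3

After partitioning with pivot 13, the array becomes [2, 12, 4, 13, 14]. The pivot is placed at index 3. All elements to the left of the pivot are <= 13, and all elements to the right are > 13.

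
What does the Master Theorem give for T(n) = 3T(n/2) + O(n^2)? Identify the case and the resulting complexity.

Master Theorem for T(n) = 3T(n/2) + O(n^2):

a = 3, b = 2, c = 2
log_b(a) = log_2(3) = 1.5850

Case 3: c = 2 > log_2(3) = 1.5850
T(n) = O(n^2) = O(n^2)

For T(n) = 3T(n/2) + O(n^2): log_2(3) = 1.5850. This is Case 3 of the Master Theorem (c > log_b(a), work dominated by root), giving O(n^2).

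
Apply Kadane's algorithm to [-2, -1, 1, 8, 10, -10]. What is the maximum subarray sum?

Using Kadane's algorithm on [-2, -1, 1, 8, 10, -10]:

Scanning through the array:
Position 1 (value -1): max_ending_here = -1, max_so_far = -1
Position 2 (value 1): max_ending_here = 1, max_so_far = 1
Position 3 (value 8): max_ending_here = 9, max_so_far = 9
Position 4 (value 10): max_ending_here = 19, max_so_far = 19
Position 5 (value -10): max_ending_here = 9, max_so_far = 19

Maximum subarray: [1, 8, 10]
Maximum sum: 19

The maximum subarray is [1, 8, 10] with sum 19. This subarray runs from index 2 to index 4.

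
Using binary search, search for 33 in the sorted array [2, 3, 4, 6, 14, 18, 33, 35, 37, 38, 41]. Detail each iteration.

Binary search for 33 in [2, 3, 4, 6, 14, 18, 33, 35, 37, 38, 41]:

lo=0, hi=10, mid=5, arr[mid]=18 -> 18 < 33, search right half
lo=6, hi=10, mid=8, arr[mid]=37 -> 37 > 33, search left half
lo=6, hi=7, mid=6, arr[mid]=33 -> Found target at index 6!

Binary search finds 33 at index 6 after 3 comparisons. The search repeatedly halves the search space by comparing with the middle element.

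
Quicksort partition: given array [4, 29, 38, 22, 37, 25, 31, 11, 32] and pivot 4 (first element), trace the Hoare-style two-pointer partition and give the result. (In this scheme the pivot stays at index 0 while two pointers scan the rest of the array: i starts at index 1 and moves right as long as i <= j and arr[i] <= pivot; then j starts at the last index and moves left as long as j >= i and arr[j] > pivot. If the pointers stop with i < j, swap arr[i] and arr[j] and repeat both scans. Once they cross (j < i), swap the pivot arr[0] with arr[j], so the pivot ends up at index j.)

Hoare-style two-pointer partition with pivot = 4:

Initial array: [4, 29, 38, 22, 37, 25, 31, 11, 32]

Pointers start at i = 1, j = 8.
i ends at 1, j ends at 0: the pointers have crossed (j < i), so scanning stops.

j = 0, so swapping arr[0] with arr[j] leaves the pivot at position 0: [4, 29, 38, 22, 37, 25, 31, 11, 32]
Pivot position: 0

After partitioning with pivot 4, the array becomes [4, 29, 38, 22, 37, 25, 31, 11, 32]. The pivot is placed at index 0. All elements to the left of the pivot are <= 4, and all elements to the right are > 4.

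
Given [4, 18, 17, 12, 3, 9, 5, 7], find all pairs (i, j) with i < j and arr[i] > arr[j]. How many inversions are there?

Finding inversions in [4, 18, 17, 12, 3, 9, 5, 7]:

(0, 4): arr[0]=4 > arr[4]=3
(1, 2): arr[1]=18 > arr[2]=17
(1, 3): arr[1]=18 > arr[3]=12
(1, 4): arr[1]=18 > arr[4]=3
(1, 5): arr[1]=18 > arr[5]=9
(1, 6): arr[1]=18 > arr[6]=5
(1, 7): arr[1]=18 > arr[7]=7
(2, 3): arr[2]=17 > arr[3]=12
(2, 4): arr[2]=17 > arr[4]=3
(2, 5): arr[2]=17 > arr[5]=9
(2, 6): arr[2]=17 > arr[6]=5
(2, 7): arr[2]=17 > arr[7]=7
(3, 4): arr[3]=12 > arr[4]=3
(3, 5): arr[3]=12 > arr[5]=9
(3, 6): arr[3]=12 > arr[6]=5
(3, 7): arr[3]=12 > arr[7]=7
(5, 6): arr[5]=9 > arr[6]=5
(5, 7): arr[5]=9 > arr[7]=7

Total inversions: 18

The array has 18 inversion(s): (0,4), (1,2), (1,3), (1,4), (1,5), (1,6), (1,7), (2,3), (2,4), (2,5), (2,6), (2,7), (3,4), (3,5), (3,6), (3,7), (5,6), (5,7). Each pair (i,j) satisfies i < j and arr[i] > arr[j].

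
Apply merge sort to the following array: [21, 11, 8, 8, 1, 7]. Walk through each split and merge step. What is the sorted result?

Merge sort trace:

Split: [21, 11, 8, 8, 1, 7] -> [21, 11, 8] and [8, 1, 7]
  Split: [21, 11, 8] -> [21] and [11, 8]
    Split: [11, 8] -> [11] and [8]
    Merge: [11] + [8] -> [8, 11]
  Merge: [21] + [8, 11] -> [8, 11, 21]
  Split: [8, 1, 7] -> [8] and [1, 7]
    Split: [1, 7] -> [1] and [7]
    Merge: [1] + [7] -> [1, 7]
  Merge: [8] + [1, 7] -> [1, 7, 8]
Merge: [8, 11, 21] + [1, 7, 8] -> [1, 7, 8, 8, 11, 21]

Final sorted array: [1, 7, 8, 8, 11, 21]

The merge sort proceeds by recursively splitting the array and merging sorted halves.
After all merges, the sorted array is [1, 7, 8, 8, 11, 21].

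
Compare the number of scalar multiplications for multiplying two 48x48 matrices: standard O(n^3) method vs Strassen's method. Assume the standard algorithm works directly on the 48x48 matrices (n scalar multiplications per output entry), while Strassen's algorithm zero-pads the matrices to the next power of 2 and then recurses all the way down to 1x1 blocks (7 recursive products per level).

Matrix multiplication for 48x48 matrices:

Strassen's algorithm requires power-of-2 dimensions. Pad 48x48 to 64x64 (next power of 2).

Standard algorithm: 48^3 = 110592 multiplications
Strassen's algorithm: 7^(log2(64)) = 7^6 = 117649 multiplications
Difference: 110592 - 117649 = -7057 (Strassen uses MORE here due to padding overhead — for small or just-over-power-of-2 n, padding can outweigh the per-level savings)

Standard: 110592 multiplications (48^3). Strassen: 117649 multiplications (7^6, after padding to 64x64). Strassen reduces 8 recursive multiplications to 7 at each level.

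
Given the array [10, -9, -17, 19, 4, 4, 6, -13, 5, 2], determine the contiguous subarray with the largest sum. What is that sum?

Using Kadane's algorithm on [10, -9, -17, 19, 4, 4, 6, -13, 5, 2]:

Scanning through the array:
Position 1 (value -9): max_ending_here = 1, max_so_far = 10
Position 2 (value -17): max_ending_here = -16, max_so_far = 10
Position 3 (value 19): max_ending_here = 19, max_so_far = 19
Position 4 (value 4): max_ending_here = 23, max_so_far = 23
Position 5 (value 4): max_ending_here = 27, max_so_far = 27
Position 6 (value 6): max_ending_here = 33, max_so_far = 33
Position 7 (value -13): max_ending_here = 20, max_so_far = 33
Position 8 (value 5): max_ending_here = 25, max_so_far = 33
Position 9 (value 2): max_ending_here = 27, max_so_far = 33

Maximum subarray: [19, 4, 4, 6]
Maximum sum: 33

The maximum subarray is [19, 4, 4, 6] with sum 33. This subarray runs from index 3 to index 6.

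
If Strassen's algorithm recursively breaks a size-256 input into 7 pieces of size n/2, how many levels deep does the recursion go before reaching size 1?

For divide and conquer with division factor 2:

Problem sizes at each level:
Level 0: 256
Level 1: 128
Level 2: 64
Level 3: 32
Level 4: 16
Level 5: 8
Level 6: 4
Level 7: 2
Level 8: 1

The root is level 0 and the size-1 base case is level 8 (the tree spans levels 0 through 8, i.e. 9 levels counting the root), so the depth is the number of divisions: log_2(256) = 8

The recursion tree depth is log_2(256) = 8. At each level, the problem size is divided by 2, so it takes 8 divisions to reduce to a base case of size 1. The algorithm makes 7 recursive calls at each level.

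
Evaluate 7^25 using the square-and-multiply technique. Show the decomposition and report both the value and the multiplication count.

Computing 7^25 by squaring (build up from 7^1; each line after the first costs one multiplication):

7^1 = 7
7^2 = (7^1)^2 = 7^2 = 49
7^3 = 7 * 7^2 = 7 * 49 = 343
7^6 = (7^3)^2 = 343^2 = 117649
7^12 = (7^6)^2 = 117649^2 = 13841287201
7^24 = (7^12)^2 = 13841287201^2 = 191581231380566414401
7^25 = 7 * 7^24 = 7 * 191581231380566414401 = 1341068619663964900807

Result: 1341068619663964900807
Multiplications needed: 6 (6 lines after 7^1)

7^25 = 1341068619663964900807. Using exponentiation by squaring, this requires 6 multiplications. The key idea: if the exponent is even, square the half-power; if odd, multiply by the base once.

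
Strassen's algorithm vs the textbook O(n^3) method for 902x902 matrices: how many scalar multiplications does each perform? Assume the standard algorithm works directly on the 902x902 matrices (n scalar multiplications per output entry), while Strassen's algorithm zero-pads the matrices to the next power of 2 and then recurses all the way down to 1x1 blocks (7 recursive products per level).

Matrix multiplication for 902x902 matrices:

Strassen's algorithm requires power-of-2 dimensions. Pad 902x902 to 1024x1024 (next power of 2).

Standard algorithm: 902^3 = 733870808 multiplications
Strassen's algorithm: 7^(log2(1024)) = 7^10 = 282475249 multiplications
Savings: 733870808 - 282475249 = 451395559 multiplications

Standard: 733870808 multiplications (902^3). Strassen: 282475249 multiplications (7^10, after padding to 1024x1024). Strassen reduces 8 recursive multiplications to 7 at each level.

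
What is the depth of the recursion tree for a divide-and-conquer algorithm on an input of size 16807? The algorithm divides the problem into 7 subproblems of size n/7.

For divide and conquer with division factor 7:

Problem sizes at each level:
Level 0: 16807
Level 1: 2401
Level 2: 343
Level 3: 49
Level 4: 7
Level 5: 1

The root is level 0 and the size-1 base case is level 5 (the tree spans levels 0 through 5, i.e. 6 levels counting the root), so the depth is the number of divisions: log_7(16807) = 5

The recursion tree depth is log_7(16807) = 5. At each level, the problem size is divided by 7, so it takes 5 divisions to reduce to a base case of size 1. The algorithm makes 7 recursive calls at each level.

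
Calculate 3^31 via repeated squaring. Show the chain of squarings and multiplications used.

Computing 3^31 by squaring (build up from 3^1; each line after the first costs one multiplication):

3^1 = 3
3^2 = (3^1)^2 = 3^2 = 9
3^3 = 3 * 3^2 = 3 * 9 = 27
3^6 = (3^3)^2 = 27^2 = 729
3^7 = 3 * 3^6 = 3 * 729 = 2187
3^14 = (3^7)^2 = 2187^2 = 4782969
3^15 = 3 * 3^14 = 3 * 4782969 = 14348907
3^30 = (3^15)^2 = 14348907^2 = 205891132094649
3^31 = 3 * 3^30 = 3 * 205891132094649 = 617673396283947

Result: 617673396283947
Multiplications needed: 8 (8 lines after 3^1)

3^31 = 617673396283947. Using exponentiation by squaring, this requires 8 multiplications. The key idea: if the exponent is even, square the half-power; if odd, multiply by the base once.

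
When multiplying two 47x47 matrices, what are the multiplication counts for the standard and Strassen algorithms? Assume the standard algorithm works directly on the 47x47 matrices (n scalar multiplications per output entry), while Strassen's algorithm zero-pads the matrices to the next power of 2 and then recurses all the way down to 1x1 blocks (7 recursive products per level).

Matrix multiplication for 47x47 matrices:

Strassen's algorithm requires power-of-2 dimensions. Pad 47x47 to 64x64 (next power of 2).

Standard algorithm: 47^3 = 103823 multiplications
Strassen's algorithm: 7^(log2(64)) = 7^6 = 117649 multiplications
Difference: 103823 - 117649 = -13826 (Strassen uses MORE here due to padding overhead — for small or just-over-power-of-2 n, padding can outweigh the per-level savings)

Standard: 103823 multiplications (47^3). Strassen: 117649 multiplications (7^6, after padding to 64x64). Strassen reduces 8 recursive multiplications to 7 at each level.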